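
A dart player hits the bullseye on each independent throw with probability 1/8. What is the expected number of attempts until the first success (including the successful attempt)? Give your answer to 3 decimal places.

8.000

For a geometric distribution, E[trials] = 1/p = 1/(1/8) = 8.
≈ 8.000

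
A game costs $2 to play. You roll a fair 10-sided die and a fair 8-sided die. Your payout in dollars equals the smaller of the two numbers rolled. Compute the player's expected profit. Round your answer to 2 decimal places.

$1.45

Distribution of the smaller of the two numbers rolled: 1 w.p. 17/80, 2 w.p. 3/16, 3 w.p. 13/80, 4 w.p. 11/80, 5 w.p. 9/80, 6 w.p. 7/80, …
E[payout] = (17/80)·1 + (3/16)·2 + (13/80)·3 + (11/80)·4 + (9/80)·5 + (7/80)·6 + (1/16)·7 + (3/80)·8 = 69/20
Expected profit = 69/20 − 2 = 29/20 ≈ $1.45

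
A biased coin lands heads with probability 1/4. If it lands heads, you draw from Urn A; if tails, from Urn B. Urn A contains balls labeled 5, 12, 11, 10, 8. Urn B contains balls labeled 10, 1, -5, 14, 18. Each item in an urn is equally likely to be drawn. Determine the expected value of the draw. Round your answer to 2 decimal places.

8.00

E[X | Urn A] = (5 + 12 + 11 + 10 + 8)/5 = 46/5
E[X | Urn B] = (10 + 1 − 5 + 14 + 18)/5 = 38/5
E[X] = (1/4)·46/5 + (3/4)·38/5 = 8 ≈ 8.00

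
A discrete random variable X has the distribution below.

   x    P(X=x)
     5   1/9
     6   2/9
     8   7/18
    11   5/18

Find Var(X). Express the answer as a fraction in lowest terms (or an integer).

1421/324

E[X] = (1/9)·5 + (2/9)·6 + (7/18)·8 + (5/18)·11 = 145/18
E[X²] = (1/9)·25 + (2/9)·36 + (7/18)·64 + (5/18)·121 = 1247/18
Var(X) = 1247/18 − (145/18)² = 1421/324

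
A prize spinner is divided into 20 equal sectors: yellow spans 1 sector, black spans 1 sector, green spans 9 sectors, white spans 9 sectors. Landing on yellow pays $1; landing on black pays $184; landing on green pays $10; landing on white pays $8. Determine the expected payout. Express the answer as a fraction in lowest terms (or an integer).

E[payout] = (1/20)·1 + (1/20)·184 + (9/20)·10 + (9/20)·8 = 347/20

347/20 dollars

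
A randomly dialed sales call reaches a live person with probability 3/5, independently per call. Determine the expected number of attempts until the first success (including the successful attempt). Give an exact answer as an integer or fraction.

5/3

For a geometric distribution, E[trials] = 1/p = 1/(3/5) = 5/3.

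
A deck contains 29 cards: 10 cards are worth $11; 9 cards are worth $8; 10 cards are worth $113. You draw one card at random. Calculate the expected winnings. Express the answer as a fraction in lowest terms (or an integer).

E[payout] = (10/29)·11 + (9/29)·8 + (10/29)·113 = 1312/29

1312/29 dollars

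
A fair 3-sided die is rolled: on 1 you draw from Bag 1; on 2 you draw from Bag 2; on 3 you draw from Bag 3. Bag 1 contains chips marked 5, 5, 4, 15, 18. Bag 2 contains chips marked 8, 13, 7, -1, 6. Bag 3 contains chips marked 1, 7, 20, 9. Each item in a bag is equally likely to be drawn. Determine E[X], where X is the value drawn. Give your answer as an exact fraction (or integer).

101/12

E[X | Bag 1] = (5 + 5 + 4 + 15 + 18)/5 = 47/5
E[X | Bag 2] = (8 + 13 + 7 − 1 + 6)/5 = 33/5
E[X | Bag 3] = (1 + 7 + 20 + 9)/4 = 37/4
E[X] = (1/3)·47/5 + (1/3)·33/5 + (1/3)·37/4 = 101/12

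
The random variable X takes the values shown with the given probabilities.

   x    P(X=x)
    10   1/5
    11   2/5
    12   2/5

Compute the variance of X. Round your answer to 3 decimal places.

0.560

E[X] = (1/5)·10 + (2/5)·11 + (2/5)·12 = 56/5
E[X²] = (1/5)·100 + (2/5)·121 + (2/5)·144 = 126
Var(X) = 126 − (56/5)² = 14/25 ≈ 0.560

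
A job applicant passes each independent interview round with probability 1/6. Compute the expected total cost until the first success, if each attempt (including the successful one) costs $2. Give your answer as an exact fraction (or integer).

E[#attempts] = 1/p = 6; E[cost] = 2·6 = 12.

$12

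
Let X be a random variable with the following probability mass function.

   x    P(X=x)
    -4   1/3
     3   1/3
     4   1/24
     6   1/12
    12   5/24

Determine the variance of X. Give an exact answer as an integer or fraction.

1223/36

E[X] = (1/3)·(-4) + (1/3)·3 + (1/24)·4 + (1/12)·6 + (5/24)·12 = 17/6
E[X²] = (1/3)·16 + (1/3)·9 + (1/24)·16 + (1/12)·36 + (5/24)·144 = 42
Var(X) = 42 − (17/6)² = 1223/36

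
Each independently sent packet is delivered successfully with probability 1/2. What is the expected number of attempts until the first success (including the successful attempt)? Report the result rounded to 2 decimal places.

2.00

For a geometric distribution, E[trials] = 1/p = 1/(1/2) = 2.
≈ 2.00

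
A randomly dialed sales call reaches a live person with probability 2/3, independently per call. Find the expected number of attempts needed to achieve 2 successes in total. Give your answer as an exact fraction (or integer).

By linearity (sum of 2 independent geometric waits), E[trials] = 2/p = 2/(2/3) = 3.

3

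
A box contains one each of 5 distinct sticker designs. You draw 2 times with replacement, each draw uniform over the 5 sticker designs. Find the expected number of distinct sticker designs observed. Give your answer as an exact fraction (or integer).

9/5

Let Xⱼ=1 if type j appears at least once. P(Xⱼ=1) = 1 − ((5−1)/5)^2 = 9/25.
E[#distinct] = 5·9/25 = 9/5.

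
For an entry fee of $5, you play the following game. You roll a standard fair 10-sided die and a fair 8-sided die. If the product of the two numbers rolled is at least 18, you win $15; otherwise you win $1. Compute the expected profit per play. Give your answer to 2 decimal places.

E[payout] = (9/20)·1 + (11/20)·15 = 87/10
Expected profit = 87/10 − 5 = 37/10 ≈ $3.70

$3.70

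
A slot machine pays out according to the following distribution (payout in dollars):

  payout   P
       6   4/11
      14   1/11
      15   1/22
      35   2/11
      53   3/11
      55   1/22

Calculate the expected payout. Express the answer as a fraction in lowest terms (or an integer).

302/11 dollars

E[X] = (4/11)·6 + (1/11)·14 + (1/22)·15 + (2/11)·35 + (3/11)·53 + (1/22)·55
     = 302/11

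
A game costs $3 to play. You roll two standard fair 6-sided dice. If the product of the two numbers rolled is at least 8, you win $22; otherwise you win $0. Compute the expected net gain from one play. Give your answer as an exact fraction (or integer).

E[payout] = (7/18)·0 + (11/18)·22 = 121/9
Expected profit = 121/9 − 3 = 94/9

94/9 dollars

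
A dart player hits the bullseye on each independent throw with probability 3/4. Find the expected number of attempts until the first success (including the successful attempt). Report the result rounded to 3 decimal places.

For a geometric distribution, E[trials] = 1/p = 1/(3/4) = 4/3.
≈ 1.333

1.333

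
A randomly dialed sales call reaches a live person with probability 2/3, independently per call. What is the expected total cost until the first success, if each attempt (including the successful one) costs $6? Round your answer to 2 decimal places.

E[#attempts] = 1/p = 3/2; E[cost] = 6·3/2 = 9.
≈ 9.00

$9.00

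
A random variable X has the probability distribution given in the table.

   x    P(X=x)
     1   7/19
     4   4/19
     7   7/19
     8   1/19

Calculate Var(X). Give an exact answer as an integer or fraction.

E[X] = (7/19)·1 + (4/19)·4 + (7/19)·7 + (1/19)·8 = 80/19
E[X²] = (7/19)·1 + (4/19)·16 + (7/19)·49 + (1/19)·64 = 478/19
Var(X) = 478/19 − (80/19)² = 2682/361

2682/361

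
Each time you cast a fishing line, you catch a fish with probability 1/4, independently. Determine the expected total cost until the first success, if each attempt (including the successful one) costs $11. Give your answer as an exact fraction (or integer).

E[#attempts] = 1/p = 4; E[cost] = 11·4 = 44.

$44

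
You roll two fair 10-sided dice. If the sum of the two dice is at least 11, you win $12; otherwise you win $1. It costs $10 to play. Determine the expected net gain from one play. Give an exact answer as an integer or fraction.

E[payout] = (9/20)·1 + (11/20)·12 = 141/20
Expected profit = 141/20 − 10 = -59/20

-59/20 dollars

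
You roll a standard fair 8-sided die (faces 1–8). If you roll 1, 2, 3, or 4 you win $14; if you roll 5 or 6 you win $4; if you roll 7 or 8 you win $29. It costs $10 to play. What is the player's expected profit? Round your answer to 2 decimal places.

$5.25

E[payout] = (1/4)·4 + (1/2)·14 + (1/4)·29 = 61/4
Expected profit = 61/4 − 10 = 21/4 ≈ $5.25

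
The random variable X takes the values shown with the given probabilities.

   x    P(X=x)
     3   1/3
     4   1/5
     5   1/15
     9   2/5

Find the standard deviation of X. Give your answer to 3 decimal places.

2.719

E[X] = 86/15, E[X²] = 604/15
Var(X) = E[X²] − (E[X])² = 604/15 − 7396/225 = 1664/225
SD(X) = √(1664/225) ≈ 2.719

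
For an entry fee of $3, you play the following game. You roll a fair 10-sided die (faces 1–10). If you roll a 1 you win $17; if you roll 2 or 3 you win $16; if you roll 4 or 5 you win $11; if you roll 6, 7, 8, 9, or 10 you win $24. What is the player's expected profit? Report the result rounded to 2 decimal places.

E[payout] = (1/5)·11 + (1/5)·16 + (1/10)·17 + (1/2)·24 = 191/10
Expected profit = 191/10 − 3 = 161/10 ≈ $16.10

$16.10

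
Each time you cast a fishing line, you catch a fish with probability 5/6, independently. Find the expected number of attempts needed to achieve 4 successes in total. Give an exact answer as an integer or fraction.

24/5

By linearity (sum of 4 independent geometric waits), E[trials] = 4/p = 4/(5/6) = 24/5.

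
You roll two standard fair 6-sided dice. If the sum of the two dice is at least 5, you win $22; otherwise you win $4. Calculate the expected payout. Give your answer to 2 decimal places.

$19.00

E[payout] = (1/6)·4 + (5/6)·22 = 19
≈ $19.00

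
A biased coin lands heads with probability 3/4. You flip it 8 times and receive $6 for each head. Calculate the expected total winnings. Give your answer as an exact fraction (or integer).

$36

E[#heads] = 8·3/4 = 6 (linearity over flips).
E[winnings] = 6·6 = 36.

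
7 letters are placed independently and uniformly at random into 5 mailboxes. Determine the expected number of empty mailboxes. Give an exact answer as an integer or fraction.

16384/15625

Let Xⱼ=1 if mailbox j is empty. P(Xⱼ=1) = ((5-1)/5)^7 = 16384/78125.
By linearity, E[#empty] = 5·16384/78125 = 16384/15625.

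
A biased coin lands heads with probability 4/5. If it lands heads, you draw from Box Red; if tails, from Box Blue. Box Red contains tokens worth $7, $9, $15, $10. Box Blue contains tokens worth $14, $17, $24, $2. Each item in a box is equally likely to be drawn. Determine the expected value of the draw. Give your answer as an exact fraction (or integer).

E[X | Box Red] = (7 + 9 + 15 + 10)/4 = 41/4
E[X | Box Blue] = (14 + 17 + 24 + 2)/4 = 57/4
E[X] = (4/5)·41/4 + (1/5)·57/4 = 221/20

221/20 dollars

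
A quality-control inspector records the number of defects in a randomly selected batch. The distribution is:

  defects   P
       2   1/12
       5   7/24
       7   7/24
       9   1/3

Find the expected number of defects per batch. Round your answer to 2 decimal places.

E[X] = (1/12)·2 + (7/24)·5 + (7/24)·7 + (1/3)·9
     = 20/3 ≈ 6.67

6.67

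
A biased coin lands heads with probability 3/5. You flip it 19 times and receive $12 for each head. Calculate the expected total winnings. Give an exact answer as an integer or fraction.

E[#heads] = 19·3/5 = 57/5 (linearity over flips).
E[winnings] = 12·57/5 = 684/5.

684/5 dollars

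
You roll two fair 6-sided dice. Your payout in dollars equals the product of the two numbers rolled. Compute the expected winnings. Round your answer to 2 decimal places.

$12.25

Distribution of the product of the two numbers rolled: 1 w.p. 1/36, 2 w.p. 1/18, 3 w.p. 1/18, 4 w.p. 1/12, 5 w.p. 1/18, 6 w.p. 1/9, …
E[payout] = (1/36)·1 + (1/18)·2 + (1/18)·3 + (1/12)·4 + (1/18)·5 + (1/9)·6 + (1/18)·8 + (1/36)·9 + (1/18)·10 + (1/9)·12 + (1/18)·15 + (1/36)·16 + (1/18)·18 + (1/18)·20 + (1/18)·24 + (1/36)·25 + (1/18)·30 + (1/36)·36 = 49/4
≈ $12.25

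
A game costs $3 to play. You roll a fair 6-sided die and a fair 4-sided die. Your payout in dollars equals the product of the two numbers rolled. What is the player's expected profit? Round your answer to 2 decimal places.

Distribution of the product of the two numbers rolled: 1 w.p. 1/24, 2 w.p. 1/12, 3 w.p. 1/12, 4 w.p. 1/8, 5 w.p. 1/24, 6 w.p. 1/8, …
E[payout] = (1/24)·1 + (1/12)·2 + (1/12)·3 + (1/8)·4 + (1/24)·5 + (1/8)·6 + (1/12)·8 + (1/24)·9 + (1/24)·10 + (1/8)·12 + (1/24)·15 + (1/24)·16 + (1/24)·18 + (1/24)·20 + (1/24)·24 = 35/4
Expected profit = 35/4 − 3 = 23/4 ≈ $5.75

$5.75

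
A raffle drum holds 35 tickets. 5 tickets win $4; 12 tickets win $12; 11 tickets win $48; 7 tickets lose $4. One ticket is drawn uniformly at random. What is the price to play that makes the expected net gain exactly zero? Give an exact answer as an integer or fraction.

664/35 dollars

E[payout] = (5/35)·4 + (12/35)·12 + (11/35)·48 + (7/35)·(-4) = 664/35
Fair fee = E[payout] = 664/35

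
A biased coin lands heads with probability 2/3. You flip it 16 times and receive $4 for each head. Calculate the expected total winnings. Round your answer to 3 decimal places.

$42.667

E[#heads] = 16·2/3 = 32/3 (linearity over flips).
E[winnings] = 4·32/3 = 128/3.
≈ 42.667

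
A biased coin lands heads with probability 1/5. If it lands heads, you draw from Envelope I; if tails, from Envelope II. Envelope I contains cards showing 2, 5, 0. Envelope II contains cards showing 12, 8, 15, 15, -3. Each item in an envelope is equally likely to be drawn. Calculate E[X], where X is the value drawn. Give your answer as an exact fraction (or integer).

E[X | Envelope I] = (2 + 5 + 0)/3 = 7/3
E[X | Envelope II] = (12 + 8 + 15 + 15 − 3)/5 = 47/5
E[X] = (1/5)·7/3 + (4/5)·47/5 = 599/75

599/75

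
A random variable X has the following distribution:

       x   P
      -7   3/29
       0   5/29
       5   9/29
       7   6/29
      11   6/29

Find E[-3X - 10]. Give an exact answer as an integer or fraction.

E[-3x-10] = (3/29)·11 + (5/29)·(-10) + (9/29)·(-25) + (6/29)·(-31) + (6/29)·(-43)
     = -686/29

-686/29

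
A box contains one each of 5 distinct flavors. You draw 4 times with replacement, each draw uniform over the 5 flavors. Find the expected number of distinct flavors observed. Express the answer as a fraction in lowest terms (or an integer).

369/125

Let Xⱼ=1 if type j appears at least once. P(Xⱼ=1) = 1 − ((5−1)/5)^4 = 369/625.
E[#distinct] = 5·369/625 = 369/125.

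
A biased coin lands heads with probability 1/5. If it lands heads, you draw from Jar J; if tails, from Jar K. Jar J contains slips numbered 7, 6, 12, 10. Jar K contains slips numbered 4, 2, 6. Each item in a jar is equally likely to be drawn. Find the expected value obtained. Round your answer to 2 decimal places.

E[X | Jar J] = (7 + 6 + 12 + 10)/4 = 35/4
E[X | Jar K] = (4 + 2 + 6)/3 = 4
E[X] = (1/5)·35/4 + (4/5)·4 = 99/20 ≈ 4.95

4.95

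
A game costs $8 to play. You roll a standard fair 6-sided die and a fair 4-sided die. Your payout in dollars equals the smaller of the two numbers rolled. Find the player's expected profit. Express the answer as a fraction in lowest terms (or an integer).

Distribution of the smaller of the two numbers rolled: 1 w.p. 3/8, 2 w.p. 7/24, 3 w.p. 5/24, 4 w.p. 1/8
E[payout] = (3/8)·1 + (7/24)·2 + (5/24)·3 + (1/8)·4 = 25/12
Expected profit = 25/12 − 8 = -71/12

-71/12 dollars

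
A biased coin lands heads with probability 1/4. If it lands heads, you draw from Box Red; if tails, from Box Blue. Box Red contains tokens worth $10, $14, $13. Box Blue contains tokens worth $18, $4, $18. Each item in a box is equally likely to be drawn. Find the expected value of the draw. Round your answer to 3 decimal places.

E[X | Box Red] = (10 + 14 + 13)/3 = 37/3
E[X | Box Blue] = (18 + 4 + 18)/3 = 40/3
E[X] = (1/4)·37/3 + (3/4)·40/3 = 157/12 ≈ 13.083

$13.083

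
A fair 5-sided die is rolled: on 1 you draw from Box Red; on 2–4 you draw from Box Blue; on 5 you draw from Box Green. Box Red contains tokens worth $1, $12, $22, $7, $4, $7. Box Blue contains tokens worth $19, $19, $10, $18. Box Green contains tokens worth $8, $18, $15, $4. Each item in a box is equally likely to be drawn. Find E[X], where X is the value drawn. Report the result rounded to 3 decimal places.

E[X | Box Red] = (1 + 12 + 22 + 7 + 4 + 7)/6 = 53/6
E[X | Box Blue] = (19 + 19 + 10 + 18)/4 = 33/2
E[X | Box Green] = (8 + 18 + 15 + 4)/4 = 45/4
E[X] = (1/5)·53/6 + (3/5)·33/2 + (1/5)·45/4 = 167/12 ≈ 13.917

$13.917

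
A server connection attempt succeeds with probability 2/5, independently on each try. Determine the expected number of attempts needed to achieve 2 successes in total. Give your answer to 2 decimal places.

5.00

By linearity (sum of 2 independent geometric waits), E[trials] = 2/p = 2/(2/5) = 5.
≈ 5.00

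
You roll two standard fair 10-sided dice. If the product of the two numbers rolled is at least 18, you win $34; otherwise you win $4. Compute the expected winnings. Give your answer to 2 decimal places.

$22.60

E[payout] = (19/50)·4 + (31/50)·34 = 113/5
≈ $22.60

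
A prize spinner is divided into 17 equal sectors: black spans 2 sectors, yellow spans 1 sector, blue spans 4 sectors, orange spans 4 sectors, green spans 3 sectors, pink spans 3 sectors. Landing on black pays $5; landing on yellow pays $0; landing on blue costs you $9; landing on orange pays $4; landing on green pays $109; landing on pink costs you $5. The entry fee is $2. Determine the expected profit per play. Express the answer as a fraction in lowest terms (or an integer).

268/17 dollars

E[payout] = (2/17)·5 + (1/17)·0 + (4/17)·(-9) + (4/17)·4 + (3/17)·109 + (3/17)·(-5) = 302/17
Expected profit = 302/17 − 2 = 268/17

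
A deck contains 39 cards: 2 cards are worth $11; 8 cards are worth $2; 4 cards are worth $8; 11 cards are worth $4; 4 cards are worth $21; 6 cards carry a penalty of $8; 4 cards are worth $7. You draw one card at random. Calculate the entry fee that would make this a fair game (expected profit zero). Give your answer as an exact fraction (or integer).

E[payout] = (2/39)·11 + (8/39)·2 + (4/39)·8 + (11/39)·4 + (4/39)·21 + (6/39)·(-8) + (4/39)·7 = 178/39
Fair fee = E[payout] = 178/39

178/39 dollars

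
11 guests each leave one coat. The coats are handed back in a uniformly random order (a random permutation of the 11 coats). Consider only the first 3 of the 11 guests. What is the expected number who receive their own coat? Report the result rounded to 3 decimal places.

Let Xᵢ = 1 if person i gets their own coat. For each i, P(Xᵢ=1) = 1/11.
By linearity of expectation, E[X₁+…+X_3] = 3·(1/11) = 3/11.
≈ 0.273

0.273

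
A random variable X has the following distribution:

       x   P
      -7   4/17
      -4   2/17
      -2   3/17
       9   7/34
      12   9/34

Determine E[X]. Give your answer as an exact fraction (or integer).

E[X] = (4/17)·(-7) + (2/17)·(-4) + (3/17)·(-2) + (7/34)·9 + (9/34)·12
     = 87/34

87/34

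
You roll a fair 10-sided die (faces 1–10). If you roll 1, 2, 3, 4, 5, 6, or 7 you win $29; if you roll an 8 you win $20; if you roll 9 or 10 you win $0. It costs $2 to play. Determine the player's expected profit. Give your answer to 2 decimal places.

E[payout] = (1/5)·0 + (1/10)·20 + (7/10)·29 = 223/10
Expected profit = 223/10 − 2 = 203/10 ≈ $20.30

$20.30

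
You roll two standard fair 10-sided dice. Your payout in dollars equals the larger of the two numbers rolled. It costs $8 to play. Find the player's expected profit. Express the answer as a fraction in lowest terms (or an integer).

Distribution of the larger of the two numbers rolled: 1 w.p. 1/100, 2 w.p. 3/100, 3 w.p. 1/20, 4 w.p. 7/100, 5 w.p. 9/100, 6 w.p. 11/100, …
E[payout] = (1/100)·1 + (3/100)·2 + (1/20)·3 + (7/100)·4 + (9/100)·5 + (11/100)·6 + (13/100)·7 + (3/20)·8 + (17/100)·9 + (19/100)·10 = 143/20
Expected profit = 143/20 − 8 = -17/20

-17/20 dollars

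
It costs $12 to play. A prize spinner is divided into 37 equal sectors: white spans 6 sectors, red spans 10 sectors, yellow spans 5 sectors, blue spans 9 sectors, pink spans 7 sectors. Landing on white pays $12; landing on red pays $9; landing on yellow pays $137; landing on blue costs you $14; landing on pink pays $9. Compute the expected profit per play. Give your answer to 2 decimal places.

E[payout] = (6/37)·12 + (10/37)·9 + (5/37)·137 + (9/37)·(-14) + (7/37)·9 = 784/37
Expected profit = 784/37 − 12 = 340/37 ≈ $9.19

$9.19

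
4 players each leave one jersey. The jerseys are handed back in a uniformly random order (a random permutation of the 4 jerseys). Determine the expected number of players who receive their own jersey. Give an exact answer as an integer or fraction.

Let Xᵢ = 1 if person i gets their own jersey. For each i, P(Xᵢ=1) = 1/4.
By linearity of expectation, E[X₁+…+X_4] = 4·(1/4) = 1.

1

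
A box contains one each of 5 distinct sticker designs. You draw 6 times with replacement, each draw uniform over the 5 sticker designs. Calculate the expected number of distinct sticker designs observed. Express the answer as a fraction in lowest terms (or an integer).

Let Xⱼ=1 if type j appears at least once. P(Xⱼ=1) = 1 − ((5−1)/5)^6 = 11529/15625.
E[#distinct] = 5·11529/15625 = 11529/3125.

11529/3125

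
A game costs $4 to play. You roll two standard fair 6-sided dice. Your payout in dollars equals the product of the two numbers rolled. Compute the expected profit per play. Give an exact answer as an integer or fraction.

33/4 dollars

Distribution of the product of the two numbers rolled: 1 w.p. 1/36, 2 w.p. 1/18, 3 w.p. 1/18, 4 w.p. 1/12, 5 w.p. 1/18, 6 w.p. 1/9, …
E[payout] = (1/36)·1 + (1/18)·2 + (1/18)·3 + (1/12)·4 + (1/18)·5 + (1/9)·6 + (1/18)·8 + (1/36)·9 + (1/18)·10 + (1/9)·12 + (1/18)·15 + (1/36)·16 + (1/18)·18 + (1/18)·20 + (1/18)·24 + (1/36)·25 + (1/18)·30 + (1/36)·36 = 49/4
Expected profit = 49/4 − 4 = 33/4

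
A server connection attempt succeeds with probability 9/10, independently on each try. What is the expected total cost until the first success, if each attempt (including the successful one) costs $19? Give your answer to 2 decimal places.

$21.11

E[#attempts] = 1/p = 10/9; E[cost] = 19·10/9 = 190/9.
≈ 21.11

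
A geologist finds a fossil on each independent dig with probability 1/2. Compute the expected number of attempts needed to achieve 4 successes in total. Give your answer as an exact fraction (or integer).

8

By linearity (sum of 4 independent geometric waits), E[trials] = 4/p = 4/(1/2) = 8.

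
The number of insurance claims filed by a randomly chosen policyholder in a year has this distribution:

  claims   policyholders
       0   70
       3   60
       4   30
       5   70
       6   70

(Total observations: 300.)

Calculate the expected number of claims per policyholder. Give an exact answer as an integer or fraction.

Total = 300, so P(claims=0) = 70/300, etc.
E[X] = (7/30)·0 + (1/5)·3 + (1/10)·4 + (7/30)·5 + (7/30)·6
     = 107/30

107/30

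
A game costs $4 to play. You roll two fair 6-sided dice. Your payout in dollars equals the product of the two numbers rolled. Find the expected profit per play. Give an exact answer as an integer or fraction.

Distribution of the product of the two numbers rolled: 1 w.p. 1/36, 2 w.p. 1/18, 3 w.p. 1/18, 4 w.p. 1/12, 5 w.p. 1/18, 6 w.p. 1/9, …
E[payout] = (1/36)·1 + (1/18)·2 + (1/18)·3 + (1/12)·4 + (1/18)·5 + (1/9)·6 + (1/18)·8 + (1/36)·9 + (1/18)·10 + (1/9)·12 + (1/18)·15 + (1/36)·16 + (1/18)·18 + (1/18)·20 + (1/18)·24 + (1/36)·25 + (1/18)·30 + (1/36)·36 = 49/4
Expected profit = 49/4 − 4 = 33/4

33/4 dollars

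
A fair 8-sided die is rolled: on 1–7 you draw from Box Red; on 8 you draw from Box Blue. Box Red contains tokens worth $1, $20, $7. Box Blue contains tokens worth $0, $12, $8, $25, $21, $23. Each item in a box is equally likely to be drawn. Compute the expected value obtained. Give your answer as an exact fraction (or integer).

E[X | Box Red] = (1 + 20 + 7)/3 = 28/3
E[X | Box Blue] = (0 + 12 + 8 + 25 + 21 + 23)/6 = 89/6
E[X] = (7/8)·28/3 + (1/8)·89/6 = 481/48

481/48 dollars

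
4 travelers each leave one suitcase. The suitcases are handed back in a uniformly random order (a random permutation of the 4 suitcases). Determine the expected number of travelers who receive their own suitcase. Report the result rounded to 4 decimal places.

1.0000

Let Xᵢ = 1 if person i gets their own suitcase. For each i, P(Xᵢ=1) = 1/4.
By linearity of expectation, E[X₁+…+X_4] = 4·(1/4) = 1.
≈ 1.0000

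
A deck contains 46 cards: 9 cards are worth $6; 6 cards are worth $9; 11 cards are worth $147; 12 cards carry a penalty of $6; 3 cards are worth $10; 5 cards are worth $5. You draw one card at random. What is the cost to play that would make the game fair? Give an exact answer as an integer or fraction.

E[payout] = (9/46)·6 + (6/46)·9 + (11/46)·147 + (12/46)·(-6) + (3/46)·10 + (5/46)·5 = 854/23
Fair fee = E[payout] = 854/23

854/23 dollars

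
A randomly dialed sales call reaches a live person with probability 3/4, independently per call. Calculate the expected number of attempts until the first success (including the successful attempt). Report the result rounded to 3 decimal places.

For a geometric distribution, E[trials] = 1/p = 1/(3/4) = 4/3.
≈ 1.333

1.333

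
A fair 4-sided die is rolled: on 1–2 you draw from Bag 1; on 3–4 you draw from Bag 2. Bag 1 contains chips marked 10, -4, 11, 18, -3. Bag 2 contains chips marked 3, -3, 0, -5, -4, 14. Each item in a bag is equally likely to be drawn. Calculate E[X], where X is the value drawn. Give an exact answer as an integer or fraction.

217/60

E[X | Bag 1] = (10 − 4 + 11 + 18 − 3)/5 = 32/5
E[X | Bag 2] = (3 − 3 + 0 − 5 − 4 + 14)/6 = 5/6
E[X] = (1/2)·32/5 + (1/2)·5/6 = 217/60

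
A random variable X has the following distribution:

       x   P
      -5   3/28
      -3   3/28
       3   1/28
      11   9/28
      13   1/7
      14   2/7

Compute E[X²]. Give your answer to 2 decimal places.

E[X²] = (3/28)·25 + (3/28)·9 + (1/28)·9 + (9/28)·121 + (1/7)·169 + (2/7)·196
     = 123 ≈ 123.00

123.00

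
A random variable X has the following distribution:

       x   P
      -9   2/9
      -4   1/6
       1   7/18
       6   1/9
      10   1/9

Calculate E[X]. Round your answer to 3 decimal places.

E[X] = (2/9)·(-9) + (1/6)·(-4) + (7/18)·1 + (1/9)·6 + (1/9)·10
     = -1/2 ≈ -0.500

-0.500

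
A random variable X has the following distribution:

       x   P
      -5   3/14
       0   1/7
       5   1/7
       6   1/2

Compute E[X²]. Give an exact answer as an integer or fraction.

E[X²] = (3/14)·25 + (1/7)·0 + (1/7)·25 + (1/2)·36
     = 377/14

377/14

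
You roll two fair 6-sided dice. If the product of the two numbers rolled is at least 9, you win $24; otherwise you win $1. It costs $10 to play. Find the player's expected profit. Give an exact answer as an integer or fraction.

34/9 dollars

E[payout] = (4/9)·1 + (5/9)·24 = 124/9
Expected profit = 124/9 − 10 = 34/9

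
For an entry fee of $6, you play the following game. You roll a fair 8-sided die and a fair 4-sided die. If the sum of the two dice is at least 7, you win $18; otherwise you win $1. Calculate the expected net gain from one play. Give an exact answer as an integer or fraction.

73/16 dollars

E[payout] = (7/16)·1 + (9/16)·18 = 169/16
Expected profit = 169/16 − 6 = 73/16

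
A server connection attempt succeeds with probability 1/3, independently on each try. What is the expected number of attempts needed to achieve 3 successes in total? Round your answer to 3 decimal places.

By linearity (sum of 3 independent geometric waits), E[trials] = 3/p = 3/(1/3) = 9.
≈ 9.000

9.000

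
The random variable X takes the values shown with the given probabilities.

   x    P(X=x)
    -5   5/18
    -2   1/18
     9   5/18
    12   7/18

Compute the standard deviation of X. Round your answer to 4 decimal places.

E[X] = 17/3, E[X²] = 257/3
Var(X) = E[X²] − (E[X])² = 257/3 − 289/9 = 482/9
SD(X) = √(482/9) ≈ 7.3182

7.3182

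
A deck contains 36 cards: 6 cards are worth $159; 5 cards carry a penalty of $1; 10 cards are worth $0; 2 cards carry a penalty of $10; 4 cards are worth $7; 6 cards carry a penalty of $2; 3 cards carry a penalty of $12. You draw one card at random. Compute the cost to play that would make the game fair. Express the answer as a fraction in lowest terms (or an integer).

101/4 dollars

E[payout] = (6/36)·159 + (5/36)·(-1) + (10/36)·0 + (2/36)·(-10) + (4/36)·7 + (6/36)·(-2) + (3/36)·(-12) = 101/4
Fair fee = E[payout] = 101/4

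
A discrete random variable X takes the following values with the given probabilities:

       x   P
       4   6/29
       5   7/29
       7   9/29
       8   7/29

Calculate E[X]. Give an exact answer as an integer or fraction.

E[X] = (6/29)·4 + (7/29)·5 + (9/29)·7 + (7/29)·8
     = 178/29

178/29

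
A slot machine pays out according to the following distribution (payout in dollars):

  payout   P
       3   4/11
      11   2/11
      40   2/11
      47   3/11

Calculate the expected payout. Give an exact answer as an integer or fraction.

255/11 dollars

E[X] = (4/11)·3 + (2/11)·11 + (2/11)·40 + (3/11)·47
     = 255/11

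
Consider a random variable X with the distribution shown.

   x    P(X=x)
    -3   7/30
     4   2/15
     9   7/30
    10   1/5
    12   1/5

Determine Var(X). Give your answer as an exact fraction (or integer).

1432/45

E[X] = (7/30)·(-3) + (2/15)·4 + (7/30)·9 + (1/5)·10 + (1/5)·12 = 19/3
E[X²] = (7/30)·9 + (2/15)·16 + (7/30)·81 + (1/5)·100 + (1/5)·144 = 1079/15
Var(X) = 1079/15 − (19/3)² = 1432/45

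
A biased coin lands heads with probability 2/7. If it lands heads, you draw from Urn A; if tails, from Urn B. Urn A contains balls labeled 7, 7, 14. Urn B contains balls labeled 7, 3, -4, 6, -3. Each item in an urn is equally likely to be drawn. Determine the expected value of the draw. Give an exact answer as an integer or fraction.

E[X | Urn A] = (7 + 7 + 14)/3 = 28/3
E[X | Urn B] = (7 + 3 − 4 + 6 − 3)/5 = 9/5
E[X] = (2/7)·28/3 + (5/7)·9/5 = 83/21

83/21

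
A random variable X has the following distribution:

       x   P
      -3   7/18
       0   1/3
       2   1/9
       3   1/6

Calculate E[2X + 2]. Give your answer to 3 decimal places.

1.111

E[2x+2] = (7/18)·(-4) + (1/3)·2 + (1/9)·6 + (1/6)·8
     = 10/9 ≈ 1.111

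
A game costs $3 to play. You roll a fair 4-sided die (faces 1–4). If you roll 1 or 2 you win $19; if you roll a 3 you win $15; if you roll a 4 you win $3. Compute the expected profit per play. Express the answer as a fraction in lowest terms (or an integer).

E[payout] = (1/4)·3 + (1/4)·15 + (1/2)·19 = 14
Expected profit = 14 − 3 = 11

$11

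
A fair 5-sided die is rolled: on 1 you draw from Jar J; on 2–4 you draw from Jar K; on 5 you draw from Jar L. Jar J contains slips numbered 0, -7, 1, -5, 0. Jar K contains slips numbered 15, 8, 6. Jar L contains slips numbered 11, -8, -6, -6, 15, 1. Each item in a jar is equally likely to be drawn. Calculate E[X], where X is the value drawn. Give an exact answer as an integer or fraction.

E[X | Jar J] = (0 − 7 + 1 − 5 + 0)/5 = -11/5
E[X | Jar K] = (15 + 8 + 6)/3 = 29/3
E[X | Jar L] = (11 − 8 − 6 − 6 + 15 + 1)/6 = 7/6
E[X] = (1/5)·(-11/5) + (3/5)·29/3 + (1/5)·7/6 = 839/150

839/150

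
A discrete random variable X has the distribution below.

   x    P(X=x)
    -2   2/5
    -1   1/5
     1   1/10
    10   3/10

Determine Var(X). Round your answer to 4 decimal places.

27.4900

E[X] = (2/5)·(-2) + (1/5)·(-1) + (1/10)·1 + (3/10)·10 = 21/10
E[X²] = (2/5)·4 + (1/5)·1 + (1/10)·1 + (3/10)·100 = 319/10
Var(X) = 319/10 − (21/10)² = 2749/100 ≈ 27.4900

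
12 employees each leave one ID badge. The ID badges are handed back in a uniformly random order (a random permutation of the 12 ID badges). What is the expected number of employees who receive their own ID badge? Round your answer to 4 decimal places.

1.0000

Let Xᵢ = 1 if person i gets their own ID badge. For each i, P(Xᵢ=1) = 1/12.
By linearity of expectation, E[X₁+…+X_12] = 12·(1/12) = 1.
≈ 1.0000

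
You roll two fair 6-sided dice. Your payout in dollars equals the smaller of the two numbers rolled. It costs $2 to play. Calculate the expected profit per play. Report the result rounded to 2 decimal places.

$0.53

Distribution of the smaller of the two numbers rolled: 1 w.p. 11/36, 2 w.p. 1/4, 3 w.p. 7/36, 4 w.p. 5/36, 5 w.p. 1/12, 6 w.p. 1/36
E[payout] = (11/36)·1 + (1/4)·2 + (7/36)·3 + (5/36)·4 + (1/12)·5 + (1/36)·6 = 91/36
Expected profit = 91/36 − 2 = 19/36 ≈ $0.53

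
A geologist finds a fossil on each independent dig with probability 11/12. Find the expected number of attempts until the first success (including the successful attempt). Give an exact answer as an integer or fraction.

12/11

For a geometric distribution, E[trials] = 1/p = 1/(11/12) = 12/11.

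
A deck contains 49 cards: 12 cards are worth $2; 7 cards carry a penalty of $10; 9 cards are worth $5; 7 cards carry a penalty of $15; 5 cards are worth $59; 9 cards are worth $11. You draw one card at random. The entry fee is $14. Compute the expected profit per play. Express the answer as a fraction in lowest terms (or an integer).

-398/49 dollars

E[payout] = (12/49)·2 + (7/49)·(-10) + (9/49)·5 + (7/49)·(-15) + (5/49)·59 + (9/49)·11 = 288/49
Expected profit = 288/49 − 14 = -398/49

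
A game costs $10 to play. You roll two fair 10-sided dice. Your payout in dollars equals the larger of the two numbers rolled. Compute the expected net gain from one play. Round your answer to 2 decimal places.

Distribution of the larger of the two numbers rolled: 1 w.p. 1/100, 2 w.p. 3/100, 3 w.p. 1/20, 4 w.p. 7/100, 5 w.p. 9/100, 6 w.p. 11/100, …
E[payout] = (1/100)·1 + (3/100)·2 + (1/20)·3 + (7/100)·4 + (9/100)·5 + (11/100)·6 + (13/100)·7 + (3/20)·8 + (17/100)·9 + (19/100)·10 = 143/20
Expected profit = 143/20 − 10 = -57/20 ≈ -$2.85

-$2.85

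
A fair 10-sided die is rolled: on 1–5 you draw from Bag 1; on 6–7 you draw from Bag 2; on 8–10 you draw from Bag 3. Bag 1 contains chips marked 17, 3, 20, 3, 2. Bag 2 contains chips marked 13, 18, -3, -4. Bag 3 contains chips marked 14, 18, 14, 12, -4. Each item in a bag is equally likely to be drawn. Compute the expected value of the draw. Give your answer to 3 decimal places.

E[X | Bag 1] = (17 + 3 + 20 + 3 + 2)/5 = 9
E[X | Bag 2] = (13 + 18 − 3 − 4)/4 = 6
E[X | Bag 3] = (14 + 18 + 14 + 12 − 4)/5 = 54/5
E[X] = (1/2)·9 + (1/5)·6 + (3/10)·54/5 = 447/50 ≈ 8.940

8.940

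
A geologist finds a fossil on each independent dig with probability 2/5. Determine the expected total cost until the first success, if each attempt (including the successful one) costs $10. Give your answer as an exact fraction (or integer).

$25

E[#attempts] = 1/p = 5/2; E[cost] = 10·5/2 = 25.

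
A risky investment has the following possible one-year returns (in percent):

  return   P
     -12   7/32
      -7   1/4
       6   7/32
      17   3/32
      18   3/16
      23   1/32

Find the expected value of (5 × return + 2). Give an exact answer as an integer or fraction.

E[5x+2] = (7/32)·(-58) + (1/4)·(-33) + (7/32)·32 + (3/32)·87 + (3/16)·92 + (1/32)·117
     = 121/8

121/8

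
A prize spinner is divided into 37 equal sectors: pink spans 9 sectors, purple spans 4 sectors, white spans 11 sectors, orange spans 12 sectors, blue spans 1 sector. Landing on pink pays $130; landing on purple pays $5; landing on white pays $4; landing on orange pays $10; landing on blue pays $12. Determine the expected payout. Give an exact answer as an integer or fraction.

E[payout] = (9/37)·130 + (4/37)·5 + (11/37)·4 + (12/37)·10 + (1/37)·12 = 1366/37

1366/37 dollars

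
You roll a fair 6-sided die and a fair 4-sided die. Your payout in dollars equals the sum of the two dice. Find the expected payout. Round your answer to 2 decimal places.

$6.00

Distribution of the sum of the two dice: 2 w.p. 1/24, 3 w.p. 1/12, 4 w.p. 1/8, 5 w.p. 1/6, 6 w.p. 1/6, 7 w.p. 1/6, …
E[payout] = (1/24)·2 + (1/12)·3 + (1/8)·4 + (1/6)·5 + (1/6)·6 + (1/6)·7 + (1/8)·8 + (1/12)·9 + (1/24)·10 = 6
≈ $6.00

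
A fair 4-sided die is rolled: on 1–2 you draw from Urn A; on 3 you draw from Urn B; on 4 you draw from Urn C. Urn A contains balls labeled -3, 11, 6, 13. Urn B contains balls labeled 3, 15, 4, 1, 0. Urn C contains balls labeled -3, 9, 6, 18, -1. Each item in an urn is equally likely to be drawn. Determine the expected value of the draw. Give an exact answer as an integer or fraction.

E[X | Urn A] = (-3 + 11 + 6 + 13)/4 = 27/4
E[X | Urn B] = (3 + 15 + 4 + 1 + 0)/5 = 23/5
E[X | Urn C] = (-3 + 9 + 6 + 18 − 1)/5 = 29/5
E[X] = (1/2)·27/4 + (1/4)·23/5 + (1/4)·29/5 = 239/40

239/40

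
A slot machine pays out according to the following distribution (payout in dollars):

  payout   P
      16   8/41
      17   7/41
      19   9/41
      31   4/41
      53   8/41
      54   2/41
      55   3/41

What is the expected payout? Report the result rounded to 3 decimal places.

E[X] = (8/41)·16 + (7/41)·17 + (9/41)·19 + (4/41)·31 + (8/41)·53 + (2/41)·54 + (3/41)·55
     = 1239/41 ≈ 30.220

$30.220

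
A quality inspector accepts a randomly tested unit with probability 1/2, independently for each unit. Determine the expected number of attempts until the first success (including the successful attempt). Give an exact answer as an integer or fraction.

For a geometric distribution, E[trials] = 1/p = 1/(1/2) = 2.

2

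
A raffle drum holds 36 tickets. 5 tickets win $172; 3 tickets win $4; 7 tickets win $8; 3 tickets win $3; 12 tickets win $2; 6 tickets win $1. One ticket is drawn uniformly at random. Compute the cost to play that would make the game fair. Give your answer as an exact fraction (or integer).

967/36 dollars

E[payout] = (5/36)·172 + (3/36)·4 + (7/36)·8 + (3/36)·3 + (12/36)·2 + (6/36)·1 = 967/36
Fair fee = E[payout] = 967/36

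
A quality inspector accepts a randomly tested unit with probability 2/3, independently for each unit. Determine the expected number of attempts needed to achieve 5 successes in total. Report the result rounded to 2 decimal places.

By linearity (sum of 5 independent geometric waits), E[trials] = 5/p = 5/(2/3) = 15/2.
≈ 7.50

7.50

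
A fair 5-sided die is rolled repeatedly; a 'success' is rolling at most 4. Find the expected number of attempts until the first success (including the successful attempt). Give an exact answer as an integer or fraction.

5/4

For a geometric distribution, E[trials] = 1/p = 1/(4/5) = 5/4.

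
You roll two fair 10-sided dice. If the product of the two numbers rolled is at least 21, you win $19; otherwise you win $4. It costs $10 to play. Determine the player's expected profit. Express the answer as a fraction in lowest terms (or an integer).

E[payout] = (23/50)·4 + (27/50)·19 = 121/10
Expected profit = 121/10 − 10 = 21/10

21/10 dollars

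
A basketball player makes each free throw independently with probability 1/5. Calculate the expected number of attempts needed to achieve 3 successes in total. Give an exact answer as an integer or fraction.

15

By linearity (sum of 3 independent geometric waits), E[trials] = 3/p = 3/(1/5) = 15.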